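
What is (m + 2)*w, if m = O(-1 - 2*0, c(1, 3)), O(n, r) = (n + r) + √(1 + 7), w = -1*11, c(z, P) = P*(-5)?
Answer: 154 - 22*√2 ≈ 122.89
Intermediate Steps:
c(z, P) = -5*P
w = -11
O(n, r) = n + r + 2*√2 (O(n, r) = (n + r) + √8 = (n + r) + 2*√2 = n + r + 2*√2)
m = -16 + 2*√2 (m = (-1 - 2*0) - 5*3 + 2*√2 = (-1 + 0) - 15 + 2*√2 = -1 - 15 + 2*√2 = -16 + 2*√2 ≈ -13.172)
(m + 2)*w = ((-16 + 2*√2) + 2)*(-11) = (-14 + 2*√2)*(-11) = 154 - 22*√2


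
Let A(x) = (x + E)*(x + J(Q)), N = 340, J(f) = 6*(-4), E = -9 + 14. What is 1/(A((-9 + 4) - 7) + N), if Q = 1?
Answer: 1/592 ≈ 0.0016892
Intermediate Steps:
E = 5
J(f) = -24
A(x) = (-24 + x)*(5 + x) (A(x) = (x + 5)*(x - 24) = (5 + x)*(-24 + x) = (-24 + x)*(5 + x))
1/(A((-9 + 4) - 7) + N) = 1/((-120 + ((-9 + 4) - 7)² - 19*((-9 + 4) - 7)) + 340) = 1/((-120 + (-5 - 7)² - 19*(-5 - 7)) + 340) = 1/((-120 + (-12)² - 19*(-12)) + 340) = 1/((-120 + 144 + 228) + 340) = 1/(252 + 340) = 1/592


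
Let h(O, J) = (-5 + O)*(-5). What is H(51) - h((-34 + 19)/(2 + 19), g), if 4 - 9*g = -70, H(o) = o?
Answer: 157/7 ≈ 22.429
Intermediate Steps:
g = 74/9 (g = 4/9 - 1/9*(-70) = 4/9 + 70/9 = 74/9 ≈ 8.2222)
h(O, J) = 25 - 5*O
H(51) - h((-34 + 19)/(2 + 19), g) = 51 - (25 - 5*(-34 + 19)/(2 + 19)) = 51 - (25 - (-75)/21) = 51 - (25 - 5*(-5/7)) = 51 - (25 + 25/7) = 51 - 1*200/7 = 51 - 200/7 = 157/7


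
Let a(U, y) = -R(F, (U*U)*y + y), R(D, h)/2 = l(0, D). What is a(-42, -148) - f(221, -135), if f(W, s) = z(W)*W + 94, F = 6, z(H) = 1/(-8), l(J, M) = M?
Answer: -627/8 ≈ -78.375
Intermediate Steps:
z(H) = -1/8
R(D, h) = 2*D
a(U, y) = -12 (a(U, y) = -2*6 = -1*12 = -12)
f(W, s) = 94 - W/8 (f(W, s) = -W/8 + 94 = 94 - W/8)
a(-42, -148) - f(221, -135) = -12 - (94 - 1/8*221) = -12 - (94 - 221/8) = -12 - 1*531/8 = -12 - 531/8 = -627/8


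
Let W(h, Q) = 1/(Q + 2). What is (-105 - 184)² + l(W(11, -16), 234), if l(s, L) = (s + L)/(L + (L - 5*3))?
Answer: 529693457/6342 ≈ 83522.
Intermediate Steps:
W(h, Q) = 1/(2 + Q)
l(s, L) = (L + s)/(-15 + 2*L) (l(s, L) = (L + s)/(L + (L - 15)) = (L + s)/(L + (-15 + L)) = (L + s)/(-15 + 2*L))
(-105 - 184)² + l(W(11, -16), 234) = (-105 - 184)² + (234 + 1/(2 - 16))/(-15 + 2*234) = (-289)² + (234 + 1/(-14))/(-15 + 468) = 83521 + (234 - 1/14)/453 = 83521 + (1/453)*(3275/14) = 83521 + 3275/6342 = 529693457/6342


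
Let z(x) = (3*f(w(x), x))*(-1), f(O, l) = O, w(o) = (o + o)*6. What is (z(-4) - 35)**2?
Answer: 11881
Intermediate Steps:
w(o) = 12*o (w(o) = (2*o)*6 = 12*o)
z(x) = -36*x (z(x) = (3*(12*x))*(-1) = (36*x)*(-1) = -36*x)
(z(-4) - 35)**2 = (-36*(-4) - 35)**2 = (144 - 35)**2 = 109**2 = 11881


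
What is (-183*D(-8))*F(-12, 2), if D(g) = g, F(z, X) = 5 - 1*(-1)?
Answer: 8784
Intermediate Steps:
F(z, X) = 6 (F(z, X) = 5 + 1 = 6)
(-183*D(-8))*F(-12, 2) = -183*(-8)*6 = 1464*6 = 8784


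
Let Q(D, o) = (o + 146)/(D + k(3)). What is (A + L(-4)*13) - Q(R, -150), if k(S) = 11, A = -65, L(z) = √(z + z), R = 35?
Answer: -1493/23 + 26*I*√2 ≈ -64.913 + 36.77*I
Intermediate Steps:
L(z) = √2*√z (L(z) = √(2*z) = √2*√z)
Q(D, o) = (146 + o)/(11 + D) (Q(D, o) = (o + 146)/(D + 11) = (146 + o)/(11 + D))
(A + L(-4)*13) - Q(R, -150) = (-65 + (√2*√(-4))*13) - (146 - 150)/(11 + 35) = (-65 + (√2*(2*I))*13) - (-4)/46 = (-65 + (2*I*√2)*13) - (-4)/46 = (-65 + 26*I*√2) - 1*(-2/23) = (-65 + 26*I*√2) + 2/23 = -1493/23 + 26*I*√2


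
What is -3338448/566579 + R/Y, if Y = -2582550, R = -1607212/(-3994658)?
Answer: -8610194817840696737/1461264468014441025 ≈ -5.8923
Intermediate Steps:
R = 803606/1997329 (R = -1607212*(-1/3994658) = 803606/1997329 ≈ 0.40234)
-3338448/566579 + R/Y = -3338448/566579 + (803606/1997329)/(-2582550) = -3338448*1/566579 + (803606/1997329)*(-1/2582550) = -3338448/566579 - 401803/2579101004475 = -8610194817840696737/1461264468014441025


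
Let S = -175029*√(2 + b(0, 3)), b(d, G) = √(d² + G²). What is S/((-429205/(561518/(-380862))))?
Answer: -16380322337*√5/27244645785 ≈ -1.3444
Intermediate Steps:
b(d, G) = √(G² + d²)
S = -175029*√5 (S = -175029*√(2 + √(3² + 0²)) = -175029*√(2 + √(9 + 0)) = -175029*√(2 + √9) = -175029*√(2 + 3) = -175029*√5 ≈ -3.9138e+5)
S/((-429205/(561518/(-380862)))) = (-175029*√5)/((-429205/(561518/(-380862)))) = (-175029*√5)/((-429205/(561518*(-1/380862)))) = (-175029*√5)/((-429205/(-280759/190431))) = (-175029*√5)/((-429205*(-190431/280759))) = (-175029*√5)/(81733937355/280759) = -175029*√5*(280759/81733937355) = -16380322337*√5/27244645785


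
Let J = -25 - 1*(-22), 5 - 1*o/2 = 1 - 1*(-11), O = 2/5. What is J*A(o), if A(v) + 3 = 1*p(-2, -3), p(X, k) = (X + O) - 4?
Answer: 129/5 ≈ 25.800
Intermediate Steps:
O = ⅖ (O = 2*(⅕) = ⅖ ≈ 0.40000)
o = -14 (o = 10 - 2*(1 - 1*(-11)) = 10 - 2*(1 + 11) = 10 - 2*12 = 10 - 24 = -14)
J = -3 (J = -25 + 22 = -3)
p(X, k) = -18/5 + X (p(X, k) = (X + ⅖) - 4 = (⅖ + X) - 4 = -18/5 + X)
A(v) = -43/5 (A(v) = -3 + 1*(-18/5 - 2) = -3 + 1*(-28/5) = -3 - 28/5 = -43/5)
J*A(o) = -3*(-43/5) = 129/5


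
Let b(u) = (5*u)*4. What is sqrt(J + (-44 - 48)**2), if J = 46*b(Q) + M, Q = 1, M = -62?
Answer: sqrt(9322) ≈ 96.551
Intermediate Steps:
b(u) = 20*u
J = 858 (J = 46*(20*1) - 62 = 46*20 - 62 = 920 - 62 = 858)
sqrt(J + (-44 - 48)**2) = sqrt(858 + (-44 - 48)**2) = sqrt(858 + (-92)**2) = sqrt(858 + 8464) = sqrt(9322)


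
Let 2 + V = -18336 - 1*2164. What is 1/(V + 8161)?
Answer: -1/12341 ≈ -8.1031e-5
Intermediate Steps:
V = -20502 (V = -2 + (-18336 - 1*2164) = -2 + (-18336 - 2164) = -2 - 20500 = -20502)
1/(V + 8161) = 1/(-20502 + 8161) = 1/(-12341) = -1/12341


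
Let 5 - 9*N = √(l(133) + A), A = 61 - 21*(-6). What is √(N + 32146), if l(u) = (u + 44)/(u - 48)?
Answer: √(2090329775 - 1190*√6970)/255 ≈ 179.29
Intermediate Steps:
l(u) = (44 + u)/(-48 + u)
A = 187 (A = 61 + 126 = 187)
N = 5/9 - 14*√6970/765 (N = 5/9 - √((44 + 133)/(-48 + 133) + 187)/9 = 5/9 - √(177/85 + 187)/9 = 5/9 - 14*√6970/765 ≈ -0.97230)
√(N + 32146) = √((5/9 - 14*√6970/765) + 32146) = √(289319/9 - 14*√6970/765)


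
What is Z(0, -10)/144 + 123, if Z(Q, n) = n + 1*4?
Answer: 2951/24 ≈ 122.96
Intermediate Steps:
Z(Q, n) = 4 + n (Z(Q, n) = n + 4 = 4 + n)
Z(0, -10)/144 + 123 = (4 - 10)/144 + 123 = -6*1/144 + 123 = -1/24 + 123 = 2951/24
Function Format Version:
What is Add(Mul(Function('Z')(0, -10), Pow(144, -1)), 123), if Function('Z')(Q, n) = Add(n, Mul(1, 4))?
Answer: Rational(2951, 24) ≈ 122.96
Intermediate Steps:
Function('Z')(Q, n) = Add(4, n) (Function('Z')(Q, n) = Add(n, 4) = Add(4, n))
Add(Mul(Function('Z')(0, -10), Pow(144, -1)), 123) = Add(Mul(Add(4, -10), Pow(144, -1)), 123) = Add(Mul(-6, Rational(1, 144)), 123) = Add(Rational(-1, 24), 123) = Rational(2951, 24)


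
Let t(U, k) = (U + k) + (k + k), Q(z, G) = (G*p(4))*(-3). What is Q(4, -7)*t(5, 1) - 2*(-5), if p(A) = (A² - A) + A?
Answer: 2698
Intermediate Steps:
p(A) = A²
Q(z, G) = -48*G (Q(z, G) = (G*4²)*(-3) = (G*16)*(-3) = (16*G)*(-3) = -48*G)
t(U, k) = U + 3*k (t(U, k) = (U + k) + 2*k = U + 3*k)
Q(4, -7)*t(5, 1) - 2*(-5) = (-48*(-7))*(5 + 3*1) - 2*(-5) = 336*(5 + 3) + 10 = 336*8 + 10 = 2688 + 10 = 2698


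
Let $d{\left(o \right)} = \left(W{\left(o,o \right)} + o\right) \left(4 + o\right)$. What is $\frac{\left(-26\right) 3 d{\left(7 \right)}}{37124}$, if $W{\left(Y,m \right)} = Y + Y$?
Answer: $- \frac{9009}{18562} \approx -0.48535$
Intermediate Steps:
$W{\left(Y,m \right)} = 2 Y$
$d{\left(o \right)} = 3 o \left(4 + o\right)$ ($d{\left(o \right)} = \left(2 o + o\right) \left(4 + o\right) = 3 o \left(4 + o\right)$)
$\frac{\left(-26\right) 3 d{\left(7 \right)}}{37124} = \frac{\left(-26\right) 3 \cdot 3 \cdot 7 \left(4 + 7\right)}{37124} = - 78 \cdot 3 \cdot 7 \cdot 11 \cdot \frac{1}{37124} = \left(-78\right) 231 \cdot \frac{1}{37124} = \left(-18018\right) \frac{1}{37124} = - \frac{9009}{18562}$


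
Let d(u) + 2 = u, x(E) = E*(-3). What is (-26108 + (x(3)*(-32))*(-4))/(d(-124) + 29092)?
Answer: -13630/14483 ≈ -0.94110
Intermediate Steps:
x(E) = -3*E
d(u) = -2 + u
(-26108 + (x(3)*(-32))*(-4))/(d(-124) + 29092) = (-26108 + (-3*3*(-32))*(-4))/((-2 - 124) + 29092) = (-26108 - 9*(-32)*(-4))/(-126 + 29092) = (-26108 + 288*(-4))/28966 = (-26108 - 1152)*(1/28966) = -27260*1/28966 = -13630/14483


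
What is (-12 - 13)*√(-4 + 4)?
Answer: 0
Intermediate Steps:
(-12 - 13)*√(-4 + 4) = -25*√0 = -25*0 = 0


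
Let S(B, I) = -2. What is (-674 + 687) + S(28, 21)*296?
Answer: -579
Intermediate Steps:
(-674 + 687) + S(28, 21)*296 = (-674 + 687) - 2*296 = 13 - 592 = -579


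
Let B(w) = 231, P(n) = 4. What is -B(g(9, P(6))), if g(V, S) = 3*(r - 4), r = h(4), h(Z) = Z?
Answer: -231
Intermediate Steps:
r = 4
g(V, S) = 0 (g(V, S) = 3*(4 - 4) = 3*0 = 0)
-B(g(9, P(6))) = -1*231 = -231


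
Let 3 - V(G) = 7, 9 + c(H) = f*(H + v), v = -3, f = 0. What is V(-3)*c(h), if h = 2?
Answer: 36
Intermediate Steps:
c(H) = -9 (c(H) = -9 + 0*(H - 3) = -9 + 0*(-3 + H) = -9 + 0 = -9)
V(G) = -4 (V(G) = 3 - 1*7 = 3 - 7 = -4)
V(-3)*c(h) = -4*(-9) = 36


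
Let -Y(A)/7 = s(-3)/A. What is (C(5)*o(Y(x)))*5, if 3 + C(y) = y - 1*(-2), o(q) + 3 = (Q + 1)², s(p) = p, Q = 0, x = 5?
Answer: -40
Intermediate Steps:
Y(A) = 21/A (Y(A) = -(-21)/A = 21/A)
o(q) = -2 (o(q) = -3 + (0 + 1)² = -3 + 1² = -3 + 1 = -2)
C(y) = -1 + y (C(y) = -3 + (y - 1*(-2)) = -3 + (y + 2) = -3 + (2 + y) = -1 + y)
(C(5)*o(Y(x)))*5 = ((-1 + 5)*(-2))*5 = (4*(-2))*5 = -8*5 = -40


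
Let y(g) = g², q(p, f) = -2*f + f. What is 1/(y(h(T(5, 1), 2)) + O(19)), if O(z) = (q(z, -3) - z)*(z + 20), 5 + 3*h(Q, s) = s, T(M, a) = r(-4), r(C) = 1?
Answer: -1/623 ≈ -0.0016051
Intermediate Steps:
q(p, f) = -f
T(M, a) = 1
h(Q, s) = -5/3 + s/3
O(z) = (3 - z)*(20 + z) (O(z) = (-1*(-3) - z)*(z + 20) = (3 - z)*(20 + z))
1/(y(h(T(5, 1), 2)) + O(19)) = 1/((-5/3 + (⅓)*2)² + (60 - 1*19² - 17*19)) = 1/((-5/3 + ⅔)² + (60 - 1*361 - 323)) = 1/((-1)² + (60 - 361 - 323)) = 1/(1 - 624) = 1/(-623) = -1/623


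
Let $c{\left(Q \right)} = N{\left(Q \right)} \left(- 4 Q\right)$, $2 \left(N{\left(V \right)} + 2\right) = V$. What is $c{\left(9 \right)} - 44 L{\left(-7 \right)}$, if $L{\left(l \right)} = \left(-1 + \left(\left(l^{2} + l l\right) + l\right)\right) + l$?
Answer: $-3742$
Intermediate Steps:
$N{\left(V \right)} = -2 + \frac{V}{2}$
$c{\left(Q \right)} = - 4 Q \left(-2 + \frac{Q}{2}\right)$ ($c{\left(Q \right)} = \left(-2 + \frac{Q}{2}\right) \left(- 4 Q\right) = - 4 Q \left(-2 + \frac{Q}{2}\right)$)
$L{\left(l \right)} = -1 + 2 l + 2 l^{2}$ ($L{\left(l \right)} = \left(-1 + \left(\left(l^{2} + l^{2}\right) + l\right)\right) + l = \left(-1 + \left(2 l^{2} + l\right)\right) + l = \left(-1 + \left(l + 2 l^{2}\right)\right) + l = \left(-1 + l + 2 l^{2}\right) + l = -1 + 2 l + 2 l^{2}$)
$c{\left(9 \right)} - 44 L{\left(-7 \right)} = 2 \cdot 9 \left(4 - 9\right) - 44 \left(-1 + 2 \left(-7\right) + 2 \left(-7\right)^{2}\right) = 2 \cdot 9 \left(4 - 9\right) - 44 \left(-1 - 14 + 2 \cdot 49\right) = 2 \cdot 9 \left(-5\right) - 44 \left(-1 - 14 + 98\right) = -90 - 3652 = -3742$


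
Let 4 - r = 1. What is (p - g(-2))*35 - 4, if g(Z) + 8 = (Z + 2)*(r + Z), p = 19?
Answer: 941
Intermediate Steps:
r = 3 (r = 4 - 1*1 = 4 - 1 = 3)
g(Z) = -8 + (2 + Z)*(3 + Z) (g(Z) = -8 + (Z + 2)*(3 + Z) = -8 + (2 + Z)*(3 + Z))
(p - g(-2))*35 - 4 = (19 - (-2 + (-2)**2 + 5*(-2)))*35 - 4 = (19 - (-2 + 4 - 10))*35 - 4 = (19 - 1*(-8))*35 - 4 = (19 + 8)*35 - 4 = 27*35 - 4 = 945 - 4 = 941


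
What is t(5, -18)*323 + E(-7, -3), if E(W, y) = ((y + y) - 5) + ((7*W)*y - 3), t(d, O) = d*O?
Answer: -28937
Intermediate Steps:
t(d, O) = O*d
E(W, y) = -8 + 2*y + 7*W*y (E(W, y) = (2*y - 5) + (7*W*y - 3) = (-5 + 2*y) + (-3 + 7*W*y) = -8 + 2*y + 7*W*y)
t(5, -18)*323 + E(-7, -3) = -18*5*323 + (-8 + 2*(-3) + 7*(-7)*(-3)) = -90*323 + (-8 - 6 + 147) = -29070 + 133 = -28937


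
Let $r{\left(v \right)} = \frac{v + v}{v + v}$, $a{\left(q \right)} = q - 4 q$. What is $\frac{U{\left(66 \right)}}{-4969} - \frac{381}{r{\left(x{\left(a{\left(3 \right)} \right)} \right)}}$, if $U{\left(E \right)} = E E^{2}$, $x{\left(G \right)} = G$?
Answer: $- \frac{2180685}{4969} \approx -438.86$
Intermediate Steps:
$a{\left(q \right)} = - 3 q$
$r{\left(v \right)} = 1$ ($r{\left(v \right)} = \frac{2 v}{2 v} = 2 v \frac{1}{2 v} = 1$)
$U{\left(E \right)} = E^{3}$
$\frac{U{\left(66 \right)}}{-4969} - \frac{381}{r{\left(x{\left(a{\left(3 \right)} \right)} \right)}} = \frac{66^{3}}{-4969} - \frac{381}{1} = 287496 \left(- \frac{1}{4969}\right) - 381 = - \frac{287496}{4969} - 381 = - \frac{2180685}{4969}$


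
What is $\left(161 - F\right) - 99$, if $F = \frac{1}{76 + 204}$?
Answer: $\frac{17359}{280} \approx 61.996$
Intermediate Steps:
$F = \frac{1}{280} \approx 0.0035714$
$\left(161 - F\right) - 99 = \left(161 - \frac{1}{280}\right) - 99 = \frac{45079}{280} - 99 = \frac{17359}{280}$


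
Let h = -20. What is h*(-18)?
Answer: 360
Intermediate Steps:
h*(-18) = -20*(-18) = 360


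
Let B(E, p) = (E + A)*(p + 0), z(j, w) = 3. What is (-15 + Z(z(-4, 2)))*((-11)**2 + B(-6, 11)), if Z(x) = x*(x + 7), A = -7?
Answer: -330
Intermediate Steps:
Z(x) = x*(7 + x)
B(E, p) = p*(-7 + E) (B(E, p) = (E - 7)*(p + 0) = (-7 + E)*p = p*(-7 + E))
(-15 + Z(z(-4, 2)))*((-11)**2 + B(-6, 11)) = (-15 + 3*(7 + 3))*((-11)**2 + 11*(-7 - 6)) = (-15 + 3*10)*(121 + 11*(-13)) = (-15 + 30)*(121 - 143) = 15*(-22) = -330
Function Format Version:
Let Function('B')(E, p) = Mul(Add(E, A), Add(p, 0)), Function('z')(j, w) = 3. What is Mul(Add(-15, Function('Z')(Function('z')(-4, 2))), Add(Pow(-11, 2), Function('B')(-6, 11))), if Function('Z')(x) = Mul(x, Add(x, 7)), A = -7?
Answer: -330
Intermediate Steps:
Function('Z')(x) = Mul(x, Add(7, x))
Function('B')(E, p) = Mul(p, Add(-7, E)) (Function('B')(E, p) = Mul(Add(E, -7), Add(p, 0)) = Mul(Add(-7, E), p) = Mul(p, Add(-7, E)))
Mul(Add(-15, Function('Z')(Function('z')(-4, 2))), Add(Pow(-11, 2), Function('B')(-6, 11))) = Mul(Add(-15, Mul(3, Add(7, 3))), Add(Pow(-11, 2), Mul(11, Add(-7, -6)))) = Mul(Add(-15, Mul(3, 10)), Add(121, Mul(11, -13))) = Mul(Add(-15, 30), Add(121, -143)) = Mul(15, -22) = -330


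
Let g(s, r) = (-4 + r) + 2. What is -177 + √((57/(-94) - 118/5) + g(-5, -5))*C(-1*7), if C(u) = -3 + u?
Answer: -177 - I*√6893490/47 ≈ -177.0 - 55.863*I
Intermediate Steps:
g(s, r) = -2 + r
-177 + √((57/(-94) - 118/5) + g(-5, -5))*C(-1*7) = -177 + √((57/(-94) - 118/5) + (-2 - 5))*(-3 - 1*7) = -177 + √((57*(-1/94) - 118*⅕) - 7)*(-3 - 7) = -177 + √((-57/94 - 118/5) - 7)*(-10) = -177 + √(-11377/470 - 7)*(-10) = -177 + √(-14667/470)*(-10) = -177 + (I*√6893490/470)*(-10) = -177 - I*√6893490/47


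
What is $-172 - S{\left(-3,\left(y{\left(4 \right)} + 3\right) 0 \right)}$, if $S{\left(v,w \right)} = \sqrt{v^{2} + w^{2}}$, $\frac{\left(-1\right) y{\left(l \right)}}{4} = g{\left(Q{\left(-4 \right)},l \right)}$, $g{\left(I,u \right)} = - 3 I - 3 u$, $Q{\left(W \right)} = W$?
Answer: $-175$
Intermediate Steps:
$y{\left(l \right)} = -48 + 12 l$ ($y{\left(l \right)} = - 4 \left(\left(-3\right) \left(-4\right) - 3 l\right) = - 4 \left(12 - 3 l\right) = -48 + 12 l$)
$-172 - S{\left(-3,\left(y{\left(4 \right)} + 3\right) 0 \right)} = -172 - \sqrt{\left(-3\right)^{2} + \left(\left(\left(-48 + 12 \cdot 4\right) + 3\right) 0\right)^{2}} = -172 - \sqrt{9 + \left(\left(\left(-48 + 48\right) + 3\right) 0\right)^{2}} = -172 - \sqrt{9 + \left(\left(0 + 3\right) 0\right)^{2}} = -172 - \sqrt{9 + \left(3 \cdot 0\right)^{2}} = -172 - \sqrt{9 + 0^{2}} = -172 - \sqrt{9 + 0} = -172 - \sqrt{9} = -172 - 3 = -175$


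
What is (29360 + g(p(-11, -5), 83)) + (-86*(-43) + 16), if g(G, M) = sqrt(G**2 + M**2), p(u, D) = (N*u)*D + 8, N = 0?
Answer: 33074 + sqrt(6953) ≈ 33157.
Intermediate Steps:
p(u, D) = 8 (p(u, D) = (0*u)*D + 8 = 0*D + 8 = 0 + 8 = 8)
(29360 + g(p(-11, -5), 83)) + (-86*(-43) + 16) = (29360 + sqrt(8**2 + 83**2)) + (-86*(-43) + 16) = (29360 + sqrt(64 + 6889)) + (3698 + 16) = (29360 + sqrt(6953)) + 3714 = 33074 + sqrt(6953)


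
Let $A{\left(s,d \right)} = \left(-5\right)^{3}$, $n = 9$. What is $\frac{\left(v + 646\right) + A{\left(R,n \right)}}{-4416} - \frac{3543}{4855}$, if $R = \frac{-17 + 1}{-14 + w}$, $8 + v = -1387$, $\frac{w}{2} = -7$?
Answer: $- \frac{247883}{466080} \approx -0.53185$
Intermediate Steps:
$w = -14$ ($w = 2 \left(-7\right) = -14$)
$v = -1395$ ($v = -8 - 1387 = -1395$)
$R = \frac{4}{7}$ ($R = \frac{-17 + 1}{-14 - 14} = - \frac{16}{-28} = \left(-16\right) \left(- \frac{1}{28}\right) = \frac{4}{7} \approx 0.57143$)
$A{\left(s,d \right)} = -125$
$\frac{\left(v + 646\right) + A{\left(R,n \right)}}{-4416} - \frac{3543}{4855} = \frac{\left(-1395 + 646\right) - 125}{-4416} - \frac{3543}{4855} = \left(-749 - 125\right) \left(- \frac{1}{4416}\right) - \frac{3543}{4855} = \left(-874\right) \left(- \frac{1}{4416}\right) - \frac{3543}{4855} = \frac{19}{96} - \frac{3543}{4855} = - \frac{247883}{466080}$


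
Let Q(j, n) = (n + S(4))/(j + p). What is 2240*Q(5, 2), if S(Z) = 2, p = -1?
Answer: 2240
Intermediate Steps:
Q(j, n) = (2 + n)/(-1 + j) (Q(j, n) = (n + 2)/(j - 1) = (2 + n)/(-1 + j))
2240*Q(5, 2) = 2240*((2 + 2)/(-1 + 5)) = 2240*(4/4) = 2240*((¼)*4) = 2240*1 = 2240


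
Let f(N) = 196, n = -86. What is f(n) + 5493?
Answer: 5689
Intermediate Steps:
f(n) + 5493 = 196 + 5493 = 5689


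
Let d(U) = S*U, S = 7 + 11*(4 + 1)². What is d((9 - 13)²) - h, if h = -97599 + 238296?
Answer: -136185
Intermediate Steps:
S = 282 (S = 7 + 11*5² = 7 + 11*25 = 7 + 275 = 282)
d(U) = 282*U
h = 140697
d((9 - 13)²) - h = 282*(9 - 13)² - 1*140697 = 282*(-4)² - 140697 = 282*16 - 140697 = 4512 - 140697 = -136185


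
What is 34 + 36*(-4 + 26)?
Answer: 826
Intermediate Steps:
34 + 36*(-4 + 26) = 34 + 36*22 = 34 + 792 = 826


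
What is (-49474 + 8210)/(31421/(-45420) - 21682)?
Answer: 1874210880/984827861 ≈ 1.9031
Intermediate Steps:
(-49474 + 8210)/(31421/(-45420) - 21682) = -41264/(31421*(-1/45420) - 21682) = -41264/(-31421/45420 - 21682) = -41264/(-984827861/45420) = -41264*(-45420/984827861) = 1874210880/984827861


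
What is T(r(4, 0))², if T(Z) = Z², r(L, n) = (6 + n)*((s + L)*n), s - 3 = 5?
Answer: 0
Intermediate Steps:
s = 8 (s = 3 + 5 = 8)
r(L, n) = n*(6 + n)*(8 + L) (r(L, n) = (6 + n)*((8 + L)*n) = (6 + n)*(n*(8 + L)) = n*(6 + n)*(8 + L))
T(r(4, 0))² = ((0*(48 + 6*4 + 8*0 + 4*0))²)² = ((0*(48 + 24 + 0 + 0))²)² = ((0*72)²)² = (0²)² = 0² = 0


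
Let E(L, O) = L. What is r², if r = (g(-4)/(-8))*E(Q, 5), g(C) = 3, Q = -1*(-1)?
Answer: 9/64 ≈ 0.14063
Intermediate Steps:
Q = 1
r = -3/8 (r = (3/(-8))*1 = -⅛*3*1 = -3/8*1 = -3/8 ≈ -0.37500)
r² = (-3/8)² = 9/64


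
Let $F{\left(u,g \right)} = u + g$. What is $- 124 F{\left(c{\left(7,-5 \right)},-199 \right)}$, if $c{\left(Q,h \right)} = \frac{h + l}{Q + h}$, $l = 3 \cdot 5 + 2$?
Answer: $23932$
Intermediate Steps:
$l = 17$ ($l = 15 + 2 = 17$)
$c{\left(Q,h \right)} = \frac{17 + h}{Q + h}$ ($c{\left(Q,h \right)} = \frac{h + 17}{Q + h} = \frac{17 + h}{Q + h}$)
$F{\left(u,g \right)} = g + u$
$- 124 F{\left(c{\left(7,-5 \right)},-199 \right)} = - 124 \left(-199 + \frac{17 - 5}{7 - 5}\right) = - 124 \left(-199 + \frac{1}{2} \cdot 12\right) = - 124 \left(-199 + 6\right) = \left(-124\right) \left(-193\right) = 23932$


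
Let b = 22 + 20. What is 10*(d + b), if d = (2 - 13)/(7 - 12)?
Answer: 442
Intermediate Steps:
d = 11/5 (d = -11/(-5) = -11*(-1/5) = 11/5 ≈ 2.2000)
b = 42
10*(d + b) = 10*(11/5 + 42) = 10*(221/5) = 442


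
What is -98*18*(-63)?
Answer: 111132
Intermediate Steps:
-98*18*(-63) = -1764*(-63) = 111132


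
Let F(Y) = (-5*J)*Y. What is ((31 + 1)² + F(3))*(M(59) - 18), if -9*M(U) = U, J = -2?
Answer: -232934/9 ≈ -25882.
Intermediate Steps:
M(U) = -U/9
F(Y) = 10*Y (F(Y) = (-5*(-2))*Y = 10*Y)
((31 + 1)² + F(3))*(M(59) - 18) = ((31 + 1)² + 10*3)*(-⅑*59 - 18) = (32² + 30)*(-59/9 - 18) = (1024 + 30)*(-221/9) = 1054*(-221/9) = -232934/9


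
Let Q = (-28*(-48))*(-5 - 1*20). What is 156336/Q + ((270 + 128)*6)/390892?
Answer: -317865911/68406100 ≈ -4.6467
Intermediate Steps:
Q = -33600 (Q = 1344*(-5 - 20) = 1344*(-25) = -33600)
156336/Q + ((270 + 128)*6)/390892 = 156336/(-33600) + ((270 + 128)*6)/390892 = 156336*(-1/33600) + (398*6)*(1/390892) = -3257/700 + 2388*(1/390892) = -3257/700 + 597/97723 = -317865911/68406100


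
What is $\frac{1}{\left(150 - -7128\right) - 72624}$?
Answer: $- \frac{1}{65346} \approx -1.5303 \cdot 10^{-5}$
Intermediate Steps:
$\frac{1}{\left(150 - -7128\right) - 72624} = \frac{1}{\left(150 + 7128\right) - 72624} = \frac{1}{7278 - 72624} = \frac{1}{-65346} = - \frac{1}{65346}$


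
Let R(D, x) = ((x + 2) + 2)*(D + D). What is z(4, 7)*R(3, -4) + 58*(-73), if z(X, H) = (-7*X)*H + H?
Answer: -4234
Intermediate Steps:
z(X, H) = H - 7*H*X (z(X, H) = -7*H*X + H = H - 7*H*X)
R(D, x) = 2*D*(4 + x) (R(D, x) = ((2 + x) + 2)*(2*D) = (4 + x)*(2*D) = 2*D*(4 + x))
z(4, 7)*R(3, -4) + 58*(-73) = (7*(1 - 7*4))*(2*3*(4 - 4)) + 58*(-73) = (7*(1 - 28))*(2*3*0) - 4234 = (7*(-27))*0 - 4234 = -189*0 - 4234 = 0 - 4234 = -4234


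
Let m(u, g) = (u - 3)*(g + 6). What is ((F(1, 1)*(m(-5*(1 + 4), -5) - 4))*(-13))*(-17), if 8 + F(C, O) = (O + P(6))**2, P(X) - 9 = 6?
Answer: -1753856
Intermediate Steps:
P(X) = 15 (P(X) = 9 + 6 = 15)
m(u, g) = (-3 + u)*(6 + g)
F(C, O) = -8 + (15 + O)**2 (F(C, O) = -8 + (O + 15)**2 = -8 + (15 + O)**2)
((F(1, 1)*(m(-5*(1 + 4), -5) - 4))*(-13))*(-17) = (((-8 + (15 + 1)**2)*((-18 - 3*(-5) + 6*(-5*(1 + 4)) - (-25)*(1 + 4)) - 4))*(-13))*(-17) = (((-8 + 16**2)*((-18 + 15 + 6*(-5*5) - (-25)*5) - 4))*(-13))*(-17) = (((-8 + 256)*((-18 + 15 + 6*(-25) - 5*(-25)) - 4))*(-13))*(-17) = ((248*((-18 + 15 - 150 + 125) - 4))*(-13))*(-17) = ((248*(-28 - 4))*(-13))*(-17) = ((248*(-32))*(-13))*(-17) = -7936*(-13)*(-17) = 103168*(-17) = -1753856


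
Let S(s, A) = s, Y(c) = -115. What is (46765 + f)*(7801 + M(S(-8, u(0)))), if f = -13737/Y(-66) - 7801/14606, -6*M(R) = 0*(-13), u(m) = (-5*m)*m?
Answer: 614332247632957/1679690 ≈ 3.6574e+8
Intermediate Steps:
u(m) = -5*m²
M(R) = 0 (M(R) = -0*(-13) = -⅙*0 = 0)
f = 199745507/1679690 (f = -13737/(-115) - 7801/14606 = -13737*(-1/115) - 7801*1/14606 = 13737/115 - 7801/14606 = 199745507/1679690 ≈ 118.92)
(46765 + f)*(7801 + M(S(-8, u(0)))) = (46765 + 199745507/1679690)*(7801 + 0) = (78750448357/1679690)*7801 = 614332247632957/1679690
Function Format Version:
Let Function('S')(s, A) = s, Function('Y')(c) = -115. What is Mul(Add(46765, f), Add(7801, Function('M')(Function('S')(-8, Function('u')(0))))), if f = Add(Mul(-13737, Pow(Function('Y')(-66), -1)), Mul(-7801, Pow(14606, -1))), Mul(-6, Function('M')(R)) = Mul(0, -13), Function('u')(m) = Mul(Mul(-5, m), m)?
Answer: Rational(614332247632957, 1679690) ≈ 3.6574e+8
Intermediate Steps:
Function('u')(m) = Mul(-5, Pow(m, 2))
Function('M')(R) = 0 (Function('M')(R) = Mul(Rational(-1, 6), Mul(0, -13)) = Mul(Rational(-1, 6), 0) = 0)
f = Rational(199745507, 1679690) (f = Add(Mul(-13737, Pow(-115, -1)), Mul(-7801, Pow(14606, -1))) = Add(Mul(-13737, Rational(-1, 115)), Mul(-7801, Rational(1, 14606))) = Add(Rational(13737, 115), Rational(-7801, 14606)) = Rational(199745507, 1679690) ≈ 118.92)
Mul(Add(46765, f), Add(7801, Function('M')(Function('S')(-8, Function('u')(0))))) = Mul(Add(46765, Rational(199745507, 1679690)), Add(7801, 0)) = Mul(Rational(78750448357, 1679690), 7801) = Rational(614332247632957, 1679690)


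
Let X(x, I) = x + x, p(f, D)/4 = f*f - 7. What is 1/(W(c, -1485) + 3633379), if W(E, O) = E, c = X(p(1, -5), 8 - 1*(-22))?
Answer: 1/3633331 ≈ 2.7523e-7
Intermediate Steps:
p(f, D) = -28 + 4*f² (p(f, D) = 4*(f*f - 7) = 4*(f² - 7) = 4*(-7 + f²) = -28 + 4*f²)
X(x, I) = 2*x
c = -48 (c = 2*(-28 + 4*1²) = 2*(-28 + 4*1) = 2*(-28 + 4) = 2*(-24) = -48)
1/(W(c, -1485) + 3633379) = 1/(-48 + 3633379) = 1/3633331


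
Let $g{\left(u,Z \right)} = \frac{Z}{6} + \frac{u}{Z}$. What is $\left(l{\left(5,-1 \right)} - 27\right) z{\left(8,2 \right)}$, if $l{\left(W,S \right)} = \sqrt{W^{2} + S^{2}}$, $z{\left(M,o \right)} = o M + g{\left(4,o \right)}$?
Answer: $-495 + \frac{55 \sqrt{26}}{3} \approx -401.52$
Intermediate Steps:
$g{\left(u,Z \right)} = \frac{Z}{6} + \frac{u}{Z}$ ($g{\left(u,Z \right)} = Z \frac{1}{6} + \frac{u}{Z} = \frac{Z}{6} + \frac{u}{Z}$)
$z{\left(M,o \right)} = \frac{4}{o} + \frac{o}{6} + M o$ ($z{\left(M,o \right)} = o M + \left(\frac{o}{6} + \frac{4}{o}\right) = M o + \left(\frac{4}{o} + \frac{o}{6}\right) = \frac{4}{o} + \frac{o}{6} + M o$)
$l{\left(W,S \right)} = \sqrt{S^{2} + W^{2}}$
$\left(l{\left(5,-1 \right)} - 27\right) z{\left(8,2 \right)} = \left(\sqrt{\left(-1\right)^{2} + 5^{2}} - 27\right) \left(\frac{4}{2} + \frac{1}{6} \cdot 2 + 8 \cdot 2\right) = \left(\sqrt{1 + 25} - 27\right) \left(4 \cdot \frac{1}{2} + \frac{1}{3} + 16\right) = \left(\sqrt{26} - 27\right) \left(2 + \frac{1}{3} + 16\right) = \left(-27 + \sqrt{26}\right) \frac{55}{3} = -495 + \frac{55 \sqrt{26}}{3}$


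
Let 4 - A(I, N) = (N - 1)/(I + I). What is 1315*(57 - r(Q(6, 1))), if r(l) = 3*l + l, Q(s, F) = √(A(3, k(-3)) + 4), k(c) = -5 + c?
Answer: 74955 - 2630*√38 ≈ 58743.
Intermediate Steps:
A(I, N) = 4 - (-1 + N)/(2*I) (A(I, N) = 4 - (N - 1)/(I + I) = 4 - (-1 + N)/(2*I))
Q(s, F) = √38/2 (Q(s, F) = √((½)*(1 - (-5 - 3) + 8*3)/3 + 4) = √((½)*(⅓)*(1 - 1*(-8) + 24) + 4) = √((½)*(⅓)*(1 + 8 + 24) + 4) = √((½)*(⅓)*33 + 4) = √(11/2 + 4) = √(19/2) = √38/2)
r(l) = 4*l
1315*(57 - r(Q(6, 1))) = 1315*(57 - 4*√38/2) = 1315*(57 - 2*√38) = 74955 - 2630*√38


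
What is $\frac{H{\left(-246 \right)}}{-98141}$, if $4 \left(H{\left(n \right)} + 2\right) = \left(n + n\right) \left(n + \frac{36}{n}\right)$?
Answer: $- \frac{30274}{98141} \approx -0.30847$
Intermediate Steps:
$H{\left(n \right)} = -2 + \frac{n \left(n + \frac{36}{n}\right)}{2}$ ($H{\left(n \right)} = -2 + \frac{\left(n + n\right) \left(n + \frac{36}{n}\right)}{4} = -2 + \frac{2 n \left(n + \frac{36}{n}\right)}{4} = -2 + \frac{n \left(n + \frac{36}{n}\right)}{2}$)
$\frac{H{\left(-246 \right)}}{-98141} = \frac{16 + \frac{\left(-246\right)^{2}}{2}}{-98141} = \left(16 + \frac{1}{2} \cdot 60516\right) \left(- \frac{1}{98141}\right) = \left(16 + 30258\right) \left(- \frac{1}{98141}\right) = 30274 \left(- \frac{1}{98141}\right) = - \frac{30274}{98141}$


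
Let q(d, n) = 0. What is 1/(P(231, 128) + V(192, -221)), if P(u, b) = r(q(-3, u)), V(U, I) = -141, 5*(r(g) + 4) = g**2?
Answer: -1/145 ≈ -0.0068966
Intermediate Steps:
r(g) = -4 + g**2/5
P(u, b) = -4 (P(u, b) = -4 + (1/5)*0**2 = -4 + (1/5)*0 = -4 + 0 = -4)
1/(P(231, 128) + V(192, -221)) = 1/(-4 - 141) = 1/(-145) = -1/145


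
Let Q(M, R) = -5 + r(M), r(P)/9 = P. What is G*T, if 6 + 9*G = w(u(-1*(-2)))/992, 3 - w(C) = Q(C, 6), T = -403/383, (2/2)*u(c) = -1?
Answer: 77155/110304 ≈ 0.69948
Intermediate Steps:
r(P) = 9*P
u(c) = -1
T = -403/383 (T = -403*1/383 = -403/383 ≈ -1.0522)
Q(M, R) = -5 + 9*M
w(C) = 8 - 9*C (w(C) = 3 - (-5 + 9*C) = 3 + (5 - 9*C) = 8 - 9*C)
G = -5935/8928 (G = -2/3 + ((8 - 9*(-1))/992)/9 = -2/3 + ((8 + 9)*(1/992))/9 = -2/3 + (17*(1/992))/9 = -2/3 + (1/9)*(17/992) = -2/3 + 17/8928 = -5935/8928 ≈ -0.66476)
G*T = -5935/8928*(-403/383) = 77155/110304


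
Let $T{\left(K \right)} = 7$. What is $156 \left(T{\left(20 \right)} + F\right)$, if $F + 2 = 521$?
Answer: $82056$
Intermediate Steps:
$F = 519$ ($F = -2 + 521 = 519$)
$156 \left(T{\left(20 \right)} + F\right) = 156 \left(7 + 519\right) = 156 \cdot 526 = 82056$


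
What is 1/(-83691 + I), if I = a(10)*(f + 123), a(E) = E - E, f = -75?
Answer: -1/83691 ≈ -1.1949e-5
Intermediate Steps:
a(E) = 0
I = 0 (I = 0*(-75 + 123) = 0*48 = 0)
1/(-83691 + I) = 1/(-83691 + 0) = 1/(-83691) = -1/83691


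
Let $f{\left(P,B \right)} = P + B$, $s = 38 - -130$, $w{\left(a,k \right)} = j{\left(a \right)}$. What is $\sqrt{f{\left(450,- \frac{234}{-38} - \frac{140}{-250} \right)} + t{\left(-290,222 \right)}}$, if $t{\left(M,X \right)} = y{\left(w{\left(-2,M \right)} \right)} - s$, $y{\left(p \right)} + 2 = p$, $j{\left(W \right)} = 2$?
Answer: $\frac{\sqrt{2605679}}{95} \approx 16.992$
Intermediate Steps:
$w{\left(a,k \right)} = 2$
$y{\left(p \right)} = -2 + p$
$s = 168$ ($s = 38 + 130 = 168$)
$t{\left(M,X \right)} = -168$ ($t{\left(M,X \right)} = \left(-2 + 2\right) - 168 = 0 - 168 = -168$)
$f{\left(P,B \right)} = B + P$
$\sqrt{f{\left(450,- \frac{234}{-38} - \frac{140}{-250} \right)} + t{\left(-290,222 \right)}} = \sqrt{\left(\left(- \frac{234}{-38} - \frac{140}{-250}\right) + 450\right) - 168} = \sqrt{\left(\left(\left(-234\right) \left(- \frac{1}{38}\right) - - \frac{14}{25}\right) + 450\right) - 168} = \sqrt{\left(\left(\frac{117}{19} + \frac{14}{25}\right) + 450\right) - 168} = \sqrt{\left(\frac{3191}{475} + 450\right) - 168} = \sqrt{\frac{216941}{475} - 168} = \sqrt{\frac{137141}{475}} = \frac{\sqrt{2605679}}{95}$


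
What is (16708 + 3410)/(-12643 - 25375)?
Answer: -10059/19009 ≈ -0.52917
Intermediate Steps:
(16708 + 3410)/(-12643 - 25375) = 20118/(-38018) = 20118*(-1/38018) = -10059/19009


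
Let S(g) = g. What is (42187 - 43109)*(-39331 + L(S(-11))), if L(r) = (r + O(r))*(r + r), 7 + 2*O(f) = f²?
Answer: 37196246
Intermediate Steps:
O(f) = -7/2 + f²/2
L(r) = 2*r*(-7/2 + r + r²/2) (L(r) = (r + (-7/2 + r²/2))*(r + r) = (-7/2 + r + r²/2)*(2*r) = 2*r*(-7/2 + r + r²/2))
(42187 - 43109)*(-39331 + L(S(-11))) = (42187 - 43109)*(-39331 - 11*(-7 + (-11)² + 2*(-11))) = -922*(-39331 - 11*(-7 + 121 - 22)) = -922*(-39331 - 11*92) = -922*(-39331 - 1012) = -922*(-40343) = 37196246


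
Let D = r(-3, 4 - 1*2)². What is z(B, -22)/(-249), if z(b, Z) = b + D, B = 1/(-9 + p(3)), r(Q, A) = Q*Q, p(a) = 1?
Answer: -647/1992 ≈ -0.32480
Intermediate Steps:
r(Q, A) = Q²
B = -⅛ (B = 1/(-9 + 1) = 1/(-8) = -⅛ ≈ -0.12500)
D = 81 (D = ((-3)²)² = 9² = 81)
z(b, Z) = 81 + b (z(b, Z) = b + 81 = 81 + b)
z(B, -22)/(-249) = (81 - ⅛)/(-249) = (647/8)*(-1/249) = -647/1992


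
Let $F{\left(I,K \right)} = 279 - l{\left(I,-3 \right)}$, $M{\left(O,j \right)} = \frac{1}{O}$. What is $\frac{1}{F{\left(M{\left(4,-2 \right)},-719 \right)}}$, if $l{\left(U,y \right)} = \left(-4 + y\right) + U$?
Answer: $\frac{4}{1143} \approx 0.0034996$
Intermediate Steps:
$l{\left(U,y \right)} = -4 + U + y$
$F{\left(I,K \right)} = 286 - I$ ($F{\left(I,K \right)} = 279 - \left(-4 + I - 3\right) = 279 - \left(-7 + I\right) = 286 - I$)
$\frac{1}{F{\left(M{\left(4,-2 \right)},-719 \right)}} = \frac{1}{286 - \frac{1}{4}} = \frac{1}{\frac{1143}{4}} = \frac{4}{1143}$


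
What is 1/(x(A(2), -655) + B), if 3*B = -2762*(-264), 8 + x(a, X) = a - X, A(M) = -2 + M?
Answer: 1/243703 ≈ 4.1034e-6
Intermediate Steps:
x(a, X) = -8 + a - X (x(a, X) = -8 + (a - X) = -8 + a - X)
B = 243056 (B = (-2762*(-264))/3 = (⅓)*729168 = 243056)
1/(x(A(2), -655) + B) = 1/((-8 + (-2 + 2) - 1*(-655)) + 243056) = 1/((-8 + 0 + 655) + 243056) = 1/(647 + 243056) = 1/243703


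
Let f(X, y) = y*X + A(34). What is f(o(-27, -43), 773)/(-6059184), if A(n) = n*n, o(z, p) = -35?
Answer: 8633/2019728 ≈ 0.0042743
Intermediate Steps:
A(n) = n²
f(X, y) = 1156 + X*y (f(X, y) = y*X + 34² = X*y + 1156 = 1156 + X*y)
f(o(-27, -43), 773)/(-6059184) = (1156 - 35*773)/(-6059184) = (1156 - 27055)*(-1/6059184) = -25899*(-1/6059184) = 8633/2019728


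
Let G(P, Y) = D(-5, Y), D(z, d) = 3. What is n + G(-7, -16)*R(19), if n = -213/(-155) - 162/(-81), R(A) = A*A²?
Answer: 3189958/155 ≈ 20580.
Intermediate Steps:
G(P, Y) = 3
R(A) = A³
n = 523/155 (n = -213*(-1/155) - 162*(-1/81) = 213/155 + 2 = 523/155 ≈ 3.3742)
n + G(-7, -16)*R(19) = 523/155 + 3*19³ = 523/155 + 3*6859 = 523/155 + 20577 = 3189958/155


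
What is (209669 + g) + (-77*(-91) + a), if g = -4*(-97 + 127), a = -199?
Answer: 216357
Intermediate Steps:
g = -120 (g = -4*30 = -120)
(209669 + g) + (-77*(-91) + a) = (209669 - 120) + (-77*(-91) - 199) = 209549 + (7007 - 199) = 209549 + 6808 = 216357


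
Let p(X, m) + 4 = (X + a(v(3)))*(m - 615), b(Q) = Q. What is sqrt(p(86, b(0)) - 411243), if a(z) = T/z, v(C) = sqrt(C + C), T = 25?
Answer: sqrt(-1856548 - 10250*sqrt(6))/2 ≈ 685.87*I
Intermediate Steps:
v(C) = sqrt(2)*sqrt(C) (v(C) = sqrt(2*C) = sqrt(2)*sqrt(C))
a(z) = 25/z
p(X, m) = -4 + (-615 + m)*(X + 25*sqrt(6)/6) (p(X, m) = -4 + (X + 25/((sqrt(2)*sqrt(3))))*(m - 615) = -4 + (X + 25/(sqrt(6)))*(-615 + m) = -4 + (X + 25*(sqrt(6)/6))*(-615 + m) = -4 + (X + 25*sqrt(6)/6)*(-615 + m) = -4 + (-615 + m)*(X + 25*sqrt(6)/6))
sqrt(p(86, b(0)) - 411243) = sqrt((-4 - 615*86 - 5125*sqrt(6)/2 + 86*0 + (25/6)*0*sqrt(6)) - 411243) = sqrt((-4 - 52890 - 5125*sqrt(6)/2 + 0 + 0) - 411243) = sqrt((-52894 - 5125*sqrt(6)/2) - 411243) = sqrt(-464137 - 5125*sqrt(6)/2)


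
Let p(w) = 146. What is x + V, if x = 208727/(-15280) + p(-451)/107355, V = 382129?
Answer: 125363208946279/328076880 ≈ 3.8212e+5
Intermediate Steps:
x = -4481131241/328076880 (x = 208727/(-15280) + 146/107355 = 208727*(-1/15280) + 146*(1/107355) = -208727/15280 + 146/107355 = -4481131241/328076880 ≈ -13.659)
x + V = -4481131241/328076880 + 382129 = 125363208946279/328076880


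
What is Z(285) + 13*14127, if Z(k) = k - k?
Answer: 183651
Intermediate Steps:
Z(k) = 0
Z(285) + 13*14127 = 0 + 13*14127 = 0 + 183651 = 183651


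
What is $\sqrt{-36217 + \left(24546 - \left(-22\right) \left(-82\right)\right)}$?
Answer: $35 i \sqrt{11} \approx 116.08 i$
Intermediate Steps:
$\sqrt{-36217 + \left(24546 - \left(-22\right) \left(-82\right)\right)} = \sqrt{-36217 + \left(24546 - 1804\right)} = \sqrt{-36217 + 22742} = \sqrt{-13475} = 35 i \sqrt{11}$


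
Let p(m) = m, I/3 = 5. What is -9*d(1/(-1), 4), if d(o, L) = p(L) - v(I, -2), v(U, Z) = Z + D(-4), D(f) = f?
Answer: -90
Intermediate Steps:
I = 15 (I = 3*5 = 15)
v(U, Z) = -4 + Z (v(U, Z) = Z - 4 = -4 + Z)
d(o, L) = 6 + L (d(o, L) = L - (-4 - 2) = L - 1*(-6) = L + 6 = 6 + L)
-9*d(1/(-1), 4) = -9*(6 + 4) = -9*10 = -90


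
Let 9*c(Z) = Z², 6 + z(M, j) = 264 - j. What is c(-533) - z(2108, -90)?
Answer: 280957/9 ≈ 31217.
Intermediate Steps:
z(M, j) = 258 - j (z(M, j) = -6 + (264 - j) = 258 - j)
c(Z) = Z²/9
c(-533) - z(2108, -90) = (⅑)*(-533)² - (258 - 1*(-90)) = (⅑)*284089 - (258 + 90) = 284089/9 - 1*348 = 284089/9 - 348 = 280957/9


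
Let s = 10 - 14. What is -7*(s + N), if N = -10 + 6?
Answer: 56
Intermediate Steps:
N = -4
s = -4
-7*(s + N) = -7*(-4 - 4) = -7*(-8) = 56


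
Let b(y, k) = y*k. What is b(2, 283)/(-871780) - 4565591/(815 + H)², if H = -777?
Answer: -995047934821/314712580 ≈ -3161.8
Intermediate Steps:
b(y, k) = k*y
b(2, 283)/(-871780) - 4565591/(815 + H)² = (283*2)/(-871780) - 4565591/(815 - 777)² = 566*(-1/871780) - 4565591/(38²) = -283/435890 - 4565591/1444 = -995047934821/314712580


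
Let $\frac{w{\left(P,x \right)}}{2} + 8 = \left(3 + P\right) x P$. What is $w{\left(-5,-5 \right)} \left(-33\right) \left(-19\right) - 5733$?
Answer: $-78465$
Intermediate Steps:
$w{\left(P,x \right)} = -16 + 2 P x \left(3 + P\right)$ ($w{\left(P,x \right)} = -16 + 2 \left(3 + P\right) x P = -16 + 2 \left(3 + P\right) P x = -16 + 2 P x \left(3 + P\right)$)
$w{\left(-5,-5 \right)} \left(-33\right) \left(-19\right) - 5733 = \left(-16 + 2 \left(-5\right) \left(-5\right)^{2} + 6 \left(-5\right) \left(-5\right)\right) \left(-33\right) \left(-19\right) - 5733 = \left(-16 + 2 \left(-5\right) 25 + 150\right) \left(-33\right) \left(-19\right) - 5733 = \left(-16 - 250 + 150\right) \left(-33\right) \left(-19\right) - 5733 = \left(-116\right) \left(-33\right) \left(-19\right) - 5733 = 3828 \left(-19\right) - 5733 = -72732 - 5733 = -78465$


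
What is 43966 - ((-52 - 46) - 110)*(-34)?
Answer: 36894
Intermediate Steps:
43966 - ((-52 - 46) - 110)*(-34) = 43966 - (-98 - 110)*(-34) = 43966 - (-208)*(-34) = 43966 - 1*7072 = 43966 - 7072 = 36894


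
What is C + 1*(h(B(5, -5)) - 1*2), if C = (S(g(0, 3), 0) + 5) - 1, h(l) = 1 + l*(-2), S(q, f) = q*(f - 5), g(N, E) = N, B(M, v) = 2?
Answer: -1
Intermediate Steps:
S(q, f) = q*(-5 + f)
h(l) = 1 - 2*l
C = 4 (C = (0*(-5 + 0) + 5) - 1 = (0*(-5) + 5) - 1 = (0 + 5) - 1 = 5 - 1 = 4)
C + 1*(h(B(5, -5)) - 1*2) = 4 + 1*((1 - 2*2) - 1*2) = 4 + 1*((1 - 4) - 2) = 4 + 1*(-3 - 2) = 4 + 1*(-5) = 4 - 5 = -1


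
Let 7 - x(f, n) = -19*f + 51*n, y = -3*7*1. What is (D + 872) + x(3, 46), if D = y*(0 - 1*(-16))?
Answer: -1746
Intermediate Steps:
y = -21 (y = -21*1 = -21)
x(f, n) = 7 - 51*n + 19*f (x(f, n) = 7 - (-19*f + 51*n) = 7 + (-51*n + 19*f) = 7 - 51*n + 19*f)
D = -336 (D = -21*(0 - 1*(-16)) = -21*(0 + 16) = -21*16 = -336)
(D + 872) + x(3, 46) = (-336 + 872) + (7 - 51*46 + 19*3) = 536 + (7 - 2346 + 57) = 536 - 2282 = -1746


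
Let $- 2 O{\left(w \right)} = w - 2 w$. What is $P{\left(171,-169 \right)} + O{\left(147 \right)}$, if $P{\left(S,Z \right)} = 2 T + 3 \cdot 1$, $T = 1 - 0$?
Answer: $\frac{157}{2} \approx 78.5$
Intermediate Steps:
$T = 1$ ($T = 1 + 0 = 1$)
$P{\left(S,Z \right)} = 5$ ($P{\left(S,Z \right)} = 2 \cdot 1 + 3 \cdot 1 = 2 + 3 = 5$)
$O{\left(w \right)} = \frac{w}{2}$ ($O{\left(w \right)} = - \frac{w - 2 w}{2} = - \frac{\left(-1\right) w}{2} = \frac{w}{2}$)
$P{\left(171,-169 \right)} + O{\left(147 \right)} = 5 + \frac{1}{2} \cdot 147 = 5 + \frac{147}{2} = \frac{157}{2}$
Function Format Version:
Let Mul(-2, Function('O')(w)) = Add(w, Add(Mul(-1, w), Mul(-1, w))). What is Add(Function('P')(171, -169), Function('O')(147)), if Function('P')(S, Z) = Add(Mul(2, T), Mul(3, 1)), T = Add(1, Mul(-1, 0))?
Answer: Rational(157, 2) ≈ 78.500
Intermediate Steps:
T = 1 (T = Add(1, 0) = 1)
Function('P')(S, Z) = 5 (Function('P')(S, Z) = Add(Mul(2, 1), Mul(3, 1)) = Add(2, 3) = 5)
Function('O')(w) = Mul(Rational(1, 2), w) (Function('O')(w) = Mul(Rational(-1, 2), Add(w, Add(Mul(-1, w), Mul(-1, w)))) = Mul(Rational(-1, 2), Add(w, Mul(-2, w))) = Mul(Rational(-1, 2), Mul(-1, w)) = Mul(Rational(1, 2), w))
Add(Function('P')(171, -169), Function('O')(147)) = Add(5, Mul(Rational(1, 2), 147)) = Add(5, Rational(147, 2)) = Rational(157, 2)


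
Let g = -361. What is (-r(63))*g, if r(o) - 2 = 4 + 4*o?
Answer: 93138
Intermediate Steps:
r(o) = 6 + 4*o (r(o) = 2 + (4 + 4*o) = 6 + 4*o)
(-r(63))*g = -(6 + 4*63)*(-361) = -(6 + 252)*(-361) = -1*258*(-361) = -258*(-361) = 93138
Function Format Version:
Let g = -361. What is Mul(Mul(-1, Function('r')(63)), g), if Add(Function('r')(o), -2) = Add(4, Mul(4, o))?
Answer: 93138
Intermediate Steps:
Function('r')(o) = Add(6, Mul(4, o)) (Function('r')(o) = Add(2, Add(4, Mul(4, o))) = Add(6, Mul(4, o)))
Mul(Mul(-1, Function('r')(63)), g) = Mul(Mul(-1, Add(6, Mul(4, 63))), -361) = Mul(Mul(-1, Add(6, 252)), -361) = Mul(Mul(-1, 258), -361) = Mul(-258, -361) = 93138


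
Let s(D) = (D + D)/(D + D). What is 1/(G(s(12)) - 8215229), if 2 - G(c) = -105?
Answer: -1/8215122 ≈ -1.2173e-7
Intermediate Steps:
s(D) = 1 (s(D) = (2*D)/((2*D)) = (2*D)*(1/(2*D)) = 1)
G(c) = 107 (G(c) = 2 - 1*(-105) = 2 + 105 = 107)
1/(G(s(12)) - 8215229) = 1/(107 - 8215229) = 1/(-8215122) = -1/8215122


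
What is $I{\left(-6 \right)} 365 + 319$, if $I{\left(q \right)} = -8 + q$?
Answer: $-4791$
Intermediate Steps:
$I{\left(-6 \right)} 365 + 319 = \left(-8 - 6\right) 365 + 319 = \left(-14\right) 365 + 319 = -5110 + 319 = -4791$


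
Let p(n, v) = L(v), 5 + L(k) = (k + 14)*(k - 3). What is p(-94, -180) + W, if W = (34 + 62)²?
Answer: 39589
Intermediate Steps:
L(k) = -5 + (-3 + k)*(14 + k) (L(k) = -5 + (k + 14)*(k - 3) = -5 + (14 + k)*(-3 + k) = -5 + (-3 + k)*(14 + k))
p(n, v) = -47 + v² + 11*v
W = 9216 (W = 96² = 9216)
p(-94, -180) + W = (-47 + (-180)² + 11*(-180)) + 9216 = (-47 + 32400 - 1980) + 9216 = 30373 + 9216 = 39589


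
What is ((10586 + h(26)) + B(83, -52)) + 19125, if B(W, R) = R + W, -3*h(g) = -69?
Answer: 29765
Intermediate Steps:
h(g) = 23 (h(g) = -⅓*(-69) = 23)
((10586 + h(26)) + B(83, -52)) + 19125 = ((10586 + 23) + (-52 + 83)) + 19125 = (10609 + 31) + 19125 = 10640 + 19125 = 29765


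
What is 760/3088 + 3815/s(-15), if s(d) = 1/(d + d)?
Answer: -44177605/386 ≈ -1.1445e+5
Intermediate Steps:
s(d) = 1/(2*d)
760/3088 + 3815/s(-15) = 760/3088 + 3815/(((½)/(-15))) = 760*(1/3088) + 3815/(((½)*(-1/15))) = 95/386 + 3815/(-1/30) = 95/386 + 3815*(-30) = 95/386 - 114450 = -44177605/386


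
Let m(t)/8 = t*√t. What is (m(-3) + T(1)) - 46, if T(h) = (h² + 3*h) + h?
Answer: -41 - 24*I*√3 ≈ -41.0 - 41.569*I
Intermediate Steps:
m(t) = 8*t^(3/2) (m(t) = 8*(t*√t) = 8*t^(3/2))
T(h) = h² + 4*h
(m(-3) + T(1)) - 46 = (8*(-3)^(3/2) + 1*(4 + 1)) - 46 = (8*(-3*I*√3) + 1*5) - 46 = (-24*I*√3 + 5) - 46 = (5 - 24*I*√3) - 46 = -41 - 24*I*√3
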